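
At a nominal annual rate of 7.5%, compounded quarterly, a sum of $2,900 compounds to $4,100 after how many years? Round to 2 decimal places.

4.66 years

Periodic rate i = 0.075/4 = 0.01875.
(1+i)^n = 4100/2900 = 1.41379, so n = ln 1.41379 / ln 1.01875 = 18.6407 quarters
= 18.6407/4 years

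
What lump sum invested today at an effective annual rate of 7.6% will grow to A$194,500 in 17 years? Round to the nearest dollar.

Discount factor = (1+0.076)^(−17) = 0.287867; PV = 194,500 × 0.287867 = 55,990.0678

A$55,990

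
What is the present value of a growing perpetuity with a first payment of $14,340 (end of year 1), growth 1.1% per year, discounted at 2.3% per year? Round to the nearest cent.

PV = D₁/(r − g) = 14340/(0.023 − 0.011) = 1,195,000.0000

$1,195,000.00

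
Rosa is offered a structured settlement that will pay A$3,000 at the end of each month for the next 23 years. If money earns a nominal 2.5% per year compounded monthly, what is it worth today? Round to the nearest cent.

i = 0.025/12 = 0.00208333 per month; n = 23·12 = 276.
PV = 3000 × [1 − (1+0.00208333)^(−276)] / 0.00208333 = 3000 × 209.740061 = 629,220.1840

A$629,220.18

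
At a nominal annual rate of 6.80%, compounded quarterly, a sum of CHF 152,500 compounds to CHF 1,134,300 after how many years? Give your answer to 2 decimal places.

29.76 years

Periodic rate i = 0.068/4 = 0.017.
n = ln(1.1343e+06/152500) / ln(1+0.017) = ln(7.43803) / 0.016857 = 119.0362 quarters
= 119.0362/4 years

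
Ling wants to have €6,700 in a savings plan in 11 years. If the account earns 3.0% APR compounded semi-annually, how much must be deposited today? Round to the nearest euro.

€4,829

Periodic rate i = 0.03/2 = 0.015; n = 11 × 2 = 22 periods.
PV = FV·(1+i)^(−n) = 6,700 × 0.720688 = 4,828.6072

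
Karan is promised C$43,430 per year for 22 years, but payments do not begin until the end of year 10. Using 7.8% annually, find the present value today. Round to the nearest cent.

Value one period before first payment (t=9): 43430 × [1 − (1+0.078)^(−22)] / 0.078 = 43430 × 10.364149 = 450,114.9993
Discount back 9 years: 450,114.9993 × (1+0.078)^(−9) = 450,114.9993 × 0.508664 = 228,957.3752

C$228,957.38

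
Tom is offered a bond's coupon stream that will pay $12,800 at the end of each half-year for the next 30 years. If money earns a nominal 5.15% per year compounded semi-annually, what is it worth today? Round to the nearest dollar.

$388,959

Periodic rate i = 0.0515/2 = 0.02575; n = 30 × 2 = 60 periods.
PV = PMT · [1 − (1+i)^(−n)] / i = 12800 · 30.387393 = 388,958.6248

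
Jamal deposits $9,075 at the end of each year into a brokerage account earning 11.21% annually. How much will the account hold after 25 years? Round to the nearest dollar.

$1,072,066

Accumulation factor s(25|0.1121) = 118.133997; FV = 9075 × 118.133997 = 1,072,066.0243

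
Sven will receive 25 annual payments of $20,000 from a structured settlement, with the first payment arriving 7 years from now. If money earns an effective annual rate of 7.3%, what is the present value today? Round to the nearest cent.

$148,678.23

Value one period before first payment (t=6): 20000 × [1 − (1+0.073)^(−25)] / 0.073 = 20000 × 11.345293 = 226,905.8662
Discount back 6 years: 226,905.8662 × (1+0.073)^(−6) = 226,905.8662 × 0.655242 = 148,678.2334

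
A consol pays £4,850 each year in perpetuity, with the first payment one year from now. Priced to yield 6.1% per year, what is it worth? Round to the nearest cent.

£79,508.20

PV = PMT / i = 4850 / 0.061 = 79,508.1967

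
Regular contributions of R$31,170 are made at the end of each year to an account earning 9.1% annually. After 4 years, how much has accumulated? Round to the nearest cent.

FV = 31170 × [(1+0.091)^4 − 1] / 0.091 = 31170 × 4.579878 = 142,754.7839

R$142,754.78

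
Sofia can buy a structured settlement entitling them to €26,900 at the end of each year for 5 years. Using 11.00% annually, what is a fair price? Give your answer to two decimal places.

PV = PMT · [1 − (1+i)^(−n)] / i = 26900 · 3.695897 = 99,419.6298

€99,419.63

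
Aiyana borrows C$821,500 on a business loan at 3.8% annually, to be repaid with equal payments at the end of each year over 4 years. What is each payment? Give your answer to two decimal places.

Annuity-PV factor = 3.647070; PMT = 821500 / 3.647070 = 225,249.3137

C$225,249.31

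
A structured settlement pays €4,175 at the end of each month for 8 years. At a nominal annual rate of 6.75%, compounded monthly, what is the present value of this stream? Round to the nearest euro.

With 12 periods per year: i = 0.005625, n = 96.
PV = PMT · [1 − (1+i)^(−n)] / i = 4175 · 74.021215 = 309,038.5741

€309,039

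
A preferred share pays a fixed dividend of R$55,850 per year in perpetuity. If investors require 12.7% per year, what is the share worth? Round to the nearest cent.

R$439,763.78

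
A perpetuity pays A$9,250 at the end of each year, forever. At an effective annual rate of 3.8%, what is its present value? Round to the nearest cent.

A$243,421.05

PV = C/r = 9250/0.038 = 243,421.0526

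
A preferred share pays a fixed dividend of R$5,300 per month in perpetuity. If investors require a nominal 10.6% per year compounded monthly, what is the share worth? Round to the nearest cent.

R$600,000.00

Periodic rate i = 0.106/12 = 0.00883333.
PV = PMT / i = 5300 / 0.00883333 = 600,000.0000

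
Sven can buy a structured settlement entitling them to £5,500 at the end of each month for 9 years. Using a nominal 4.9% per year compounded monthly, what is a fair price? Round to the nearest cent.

i = 0.049/12 = 0.00408333 per month; n = 9·12 = 108.
PV = 5500 × [1 − (1+0.00408333)^(−108)] / 0.00408333 = 5500 × 87.190852 = 479,549.6848

£479,549.68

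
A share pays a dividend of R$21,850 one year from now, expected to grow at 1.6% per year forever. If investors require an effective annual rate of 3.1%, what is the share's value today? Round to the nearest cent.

R$1,456,666.67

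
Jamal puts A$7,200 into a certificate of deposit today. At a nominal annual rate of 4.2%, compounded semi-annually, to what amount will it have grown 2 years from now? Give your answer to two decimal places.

A$7,824.12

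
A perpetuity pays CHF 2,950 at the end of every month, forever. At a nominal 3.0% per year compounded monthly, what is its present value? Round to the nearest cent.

Periodic rate i = 0.03/12 = 0.0025.
PV = C/r = 2950/0.0025 = 1,180,000.0000

CHF 1,180,000.00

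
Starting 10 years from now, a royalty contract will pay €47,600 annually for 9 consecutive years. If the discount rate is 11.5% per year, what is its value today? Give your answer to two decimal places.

€97,055.04

Value one period before first payment (t=9): 47600 × [1 − (1+0.115)^(−9)] / 0.115 = 47600 × 5.431064 = 258,518.6642
Discount back 9 years: 258,518.6642 × (1+0.115)^(−9) = 258,518.6642 × 0.375428 = 97,055.0409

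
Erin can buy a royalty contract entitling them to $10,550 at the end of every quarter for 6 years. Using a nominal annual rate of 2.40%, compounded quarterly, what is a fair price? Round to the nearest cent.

i = 0.024/4 = 0.006 per quarter; n = 6·4 = 24.
Annuity factor a(24|0.006) = 22.289933; PV = 10550 × 22.289933 = 235,158.7928

$235,158.79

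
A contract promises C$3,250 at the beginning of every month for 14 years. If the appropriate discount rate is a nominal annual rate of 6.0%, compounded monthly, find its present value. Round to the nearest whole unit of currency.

C$370,644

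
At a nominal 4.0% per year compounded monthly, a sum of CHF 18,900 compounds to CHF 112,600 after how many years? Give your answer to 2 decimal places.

44.69 years

Periodic rate i = 0.04/12 = 0.00333333.
n = ln(112600/18900) / ln(1+0.00333333) = ln(5.95767) / 0.003328 = 536.2958 months
= 536.2958/12 years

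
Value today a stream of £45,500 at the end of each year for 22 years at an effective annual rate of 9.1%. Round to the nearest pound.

PV = PMT · [1 − (1+i)^(−n)] / i = 45500 · 9.371623 = 426,408.8666

£426,409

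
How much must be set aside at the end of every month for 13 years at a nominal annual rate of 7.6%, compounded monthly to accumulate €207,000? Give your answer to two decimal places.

€781.52

With 12 periods per year: i = 0.00633333, n = 156.
PMT = 207000 / ( [(1+0.00633333)^156 − 1] / 0.00633333 ) = 207000 / 264.868826 = 781.5189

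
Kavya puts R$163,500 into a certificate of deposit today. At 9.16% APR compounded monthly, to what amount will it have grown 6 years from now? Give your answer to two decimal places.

i = 0.0916/12 = 0.00763333 per month; n = 6·12 = 72.
FV = PV·(1+i)^n = 163,500 × 1.728948 = 282,682.9536

R$282,682.95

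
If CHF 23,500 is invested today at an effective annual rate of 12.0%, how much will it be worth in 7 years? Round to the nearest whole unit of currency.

CHF 51,951

FV = PV·(1+i)^n = 23,500 × 2.210681 = 51,951.0131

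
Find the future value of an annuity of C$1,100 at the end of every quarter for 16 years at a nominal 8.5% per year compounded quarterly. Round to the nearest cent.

C$147,067.26

i = 0.085/4 = 0.02125 per quarter; n = 16·4 = 64.
FV = 1100 × [(1+0.02125)^64 − 1] / 0.02125 = 1100 × 133.697507 = 147,067.2577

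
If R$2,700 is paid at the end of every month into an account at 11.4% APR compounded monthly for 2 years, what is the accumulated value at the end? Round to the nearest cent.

R$72,398.16

i = 0.114/12 = 0.0095 per month; n = 2·12 = 24.
Accumulation factor s(24|0.0095) = 26.814133; FV = 2700 × 26.814133 = 72,398.1600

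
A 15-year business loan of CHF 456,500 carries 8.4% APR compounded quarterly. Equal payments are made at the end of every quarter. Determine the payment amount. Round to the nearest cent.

i = 0.084/4 = 0.021 per quarter; n = 15·4 = 60.
Annuity-PV factor = 33.934319; PMT = 456500 / 33.934319 = 13,452.4579

CHF 13,452.46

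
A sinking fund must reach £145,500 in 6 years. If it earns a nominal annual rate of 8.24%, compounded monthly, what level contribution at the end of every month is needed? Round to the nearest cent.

With 12 periods per year: i = 0.00686667, n = 72.
PMT = 145500 / ( [(1+0.00686667)^72 − 1] / 0.00686667 ) = 145500 / 92.730040 = 1,569.0708

£1,569.07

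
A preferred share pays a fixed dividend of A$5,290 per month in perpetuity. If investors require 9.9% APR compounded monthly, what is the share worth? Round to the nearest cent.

Periodic rate i = 0.099/12 = 0.00825.
PV = PMT / i = 5290 / 0.00825 = 641,212.1212

A$641,212.12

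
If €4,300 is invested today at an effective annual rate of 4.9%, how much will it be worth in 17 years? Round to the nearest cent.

€9,697.32

4,300 × (1+0.049)^17 = 4,300 × 2.255191 = 9,697.3206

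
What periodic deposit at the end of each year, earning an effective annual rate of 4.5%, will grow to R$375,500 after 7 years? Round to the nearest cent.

R$46,825.40

FV-annuity factor = 8.019152; PMT = 375500 / 8.019152 = 46,825.4012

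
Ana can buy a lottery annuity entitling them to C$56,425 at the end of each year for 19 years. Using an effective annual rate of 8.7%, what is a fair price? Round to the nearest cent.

PV = PMT · [1 − (1+i)^(−n)] / i = 56425 · 9.138556 = 515,643.0210

C$515,643.02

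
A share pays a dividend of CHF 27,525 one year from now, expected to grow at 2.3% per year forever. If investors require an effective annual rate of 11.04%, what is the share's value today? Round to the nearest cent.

CHF 314,931.35

PV = D₁/(r − g) = 27525/(0.1104 − 0.023) = 314,931.3501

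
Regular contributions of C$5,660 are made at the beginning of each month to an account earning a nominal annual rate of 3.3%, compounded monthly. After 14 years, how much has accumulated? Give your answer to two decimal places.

C$1,209,904.91

With 12 periods per year: i = 0.00275, n = 168.
FV = 5660 × [(1+0.00275)^168 − 1] / 0.00275 × (1+i) = 5660 × 213.764119 = 1,209,904.9133
(Beginning-of-period payments → annuity-due factor ×(1+i).)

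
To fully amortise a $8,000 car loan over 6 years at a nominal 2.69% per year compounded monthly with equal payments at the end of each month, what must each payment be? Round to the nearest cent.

$120.44

Periodic rate i = 0.0269/12 = 0.00224167; n = 6 × 12 = 72 periods.
Annuity-PV factor = 66.421407; PMT = 8000 / 66.421407 = 120.4431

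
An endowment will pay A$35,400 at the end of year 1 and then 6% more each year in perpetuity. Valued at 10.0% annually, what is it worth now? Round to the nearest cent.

A$885,000.00

PV = PMT / (i − g) = 35400 / (0.1 − 0.06) = 35400 / 0.040000 = 885,000.0000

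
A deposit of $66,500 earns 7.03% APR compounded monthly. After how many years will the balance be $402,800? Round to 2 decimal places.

25.70 years

Periodic rate i = 0.0703/12 = 0.00585833.
(1+i)^n = 402800/66500 = 6.05714, so n = ln 6.05714 / ln 1.00586 = 308.3657 months
= 308.3657/12 years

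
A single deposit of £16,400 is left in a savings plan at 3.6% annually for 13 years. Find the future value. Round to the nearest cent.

£25,972.91

16,400 × (1+0.036)^13 = 16,400 × 1.583714 = 25,972.9135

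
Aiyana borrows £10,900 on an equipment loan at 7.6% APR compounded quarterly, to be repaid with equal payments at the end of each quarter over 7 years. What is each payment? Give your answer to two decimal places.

Periodic rate i = 0.076/4 = 0.019; n = 7 × 4 = 28 periods.
PMT = 10900 / ( [1 − (1+0.019)^(−28)] / 0.019 ) = 10900 / 21.559576 = 505.5758

£505.58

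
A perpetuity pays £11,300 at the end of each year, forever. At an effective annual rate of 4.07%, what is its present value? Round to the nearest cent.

PV = PMT / i = 11300 / 0.0407 = 277,641.2776

£277,641.28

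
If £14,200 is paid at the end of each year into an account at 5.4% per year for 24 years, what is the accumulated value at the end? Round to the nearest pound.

£666,152

Accumulation factor s(24|0.054) = 46.912081; FV = 14200 × 46.912081 = 666,151.5536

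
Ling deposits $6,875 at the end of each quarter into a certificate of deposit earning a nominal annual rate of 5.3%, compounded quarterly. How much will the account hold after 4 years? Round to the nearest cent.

$121,637.22

i = 0.053/4 = 0.01325 per quarter; n = 4·4 = 16.
FV = PMT · [(1+i)^n − 1] / i = 6875 · 17.692687 = 121,637.2207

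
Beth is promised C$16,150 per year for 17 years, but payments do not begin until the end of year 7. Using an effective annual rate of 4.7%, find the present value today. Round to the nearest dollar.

C$141,371

PV at t=6 (ordinary 17-year annuity): 16150 × a(17|0.047) = 16150 × 11.530996 = 186,225.5917
PV₀ = 186,225.5917 / (1+0.047)^6 = 186,225.5917 / 1.317286 = 141,370.6558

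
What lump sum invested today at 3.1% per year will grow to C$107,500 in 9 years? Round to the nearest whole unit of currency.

PV = FV·(1+i)^(−n) = 107,500 × 0.759752 = 81,673.3702

C$81,673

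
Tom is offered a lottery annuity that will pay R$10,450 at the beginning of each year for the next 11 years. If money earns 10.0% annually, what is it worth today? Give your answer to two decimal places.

PV = 10450 × [1 − (1+0.1)^(−11)] / 0.1 × (1+i) = 10450 × 7.144567 = 74,660.7263
Payments are at the start of each period, so multiply by (1+i).

R$74,660.73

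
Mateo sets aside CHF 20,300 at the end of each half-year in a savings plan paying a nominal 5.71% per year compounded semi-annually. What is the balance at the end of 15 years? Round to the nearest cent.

CHF 943,411.14

i = 0.0571/2 = 0.02855 per half-year; n = 15·2 = 30.
FV = PMT · [(1+i)^n − 1] / i = 20300 · 46.473455 = 943,411.1415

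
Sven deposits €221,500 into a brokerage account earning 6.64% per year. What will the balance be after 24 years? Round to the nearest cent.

221,500 × (1+0.0664)^24 = 221,500 × 4.678248 = 1,036,232.0111

€1,036,232.01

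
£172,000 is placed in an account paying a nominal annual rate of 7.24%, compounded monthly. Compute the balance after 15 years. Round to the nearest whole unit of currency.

With 12 periods per year: i = 0.00603333, n = 180.
FV = 172,000 × (1 + 0.00603333)^180 = 507,873.0398

£507,873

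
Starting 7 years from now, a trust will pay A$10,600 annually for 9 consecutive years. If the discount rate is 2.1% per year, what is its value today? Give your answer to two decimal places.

A$76,013.42

PV at t=6 (ordinary 9-year annuity): 10600 × a(9|0.021) = 10600 × 8.123419 = 86,108.2453
Discount back 6 years: 86,108.2453 × (1+0.021)^(−6) = 86,108.2453 × 0.882766 = 76,013.4225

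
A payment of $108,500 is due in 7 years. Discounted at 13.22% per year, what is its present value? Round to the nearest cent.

PV = FV·(1+i)^(−n) = 108,500 × 0.419313 = 45,495.4206

$45,495.42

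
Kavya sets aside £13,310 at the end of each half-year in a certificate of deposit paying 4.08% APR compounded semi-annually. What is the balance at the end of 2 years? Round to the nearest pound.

£54,891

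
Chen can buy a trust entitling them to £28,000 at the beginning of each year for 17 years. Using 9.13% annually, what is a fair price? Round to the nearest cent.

PV = PMT · [1 − (1+i)^(−n)] / i × (1+i) = 28000 · 9.246311 = 258,896.7041
(Beginning-of-period payments → annuity-due factor ×(1+i).)

£258,896.70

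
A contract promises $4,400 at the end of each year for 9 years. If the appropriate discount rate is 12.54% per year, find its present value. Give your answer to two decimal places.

PV = PMT · [1 − (1+i)^(−n)] / i = 4400 · 5.220632 = 22,970.7797

$22,970.78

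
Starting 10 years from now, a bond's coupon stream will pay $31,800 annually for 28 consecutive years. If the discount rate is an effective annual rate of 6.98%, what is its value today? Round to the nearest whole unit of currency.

$210,697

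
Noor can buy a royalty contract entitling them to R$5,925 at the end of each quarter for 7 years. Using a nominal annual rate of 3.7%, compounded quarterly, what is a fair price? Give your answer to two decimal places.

R$145,567.67

Periodic rate i = 0.037/4 = 0.00925; n = 7 × 4 = 28 periods.
PV = 5925 × [1 − (1+0.00925)^(−28)] / 0.00925 = 5925 × 24.568383 = 145,567.6703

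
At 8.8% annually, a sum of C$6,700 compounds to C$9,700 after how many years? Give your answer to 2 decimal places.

4.39 years

(1+i)^n = 9700/6700 = 1.44776, so n = ln 1.44776 / ln 1.088 = 4.3872 years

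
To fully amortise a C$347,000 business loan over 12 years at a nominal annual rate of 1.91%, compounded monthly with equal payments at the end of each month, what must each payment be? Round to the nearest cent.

i = 0.0191/12 = 0.00159167 per month; n = 12·12 = 144.
PMT = 347000 / ( [1 − (1+0.00159167)^(−144)] / 0.00159167 ) = 347000 / 128.598291 = 2,698.3251

C$2,698.33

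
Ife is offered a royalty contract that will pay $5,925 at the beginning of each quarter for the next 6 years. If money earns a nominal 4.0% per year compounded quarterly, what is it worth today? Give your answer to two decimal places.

$127,125.74

i = 0.04/4 = 0.01 per quarter; n = 6·4 = 24.
Annuity factor a(24|0.01) × (1+i) = 21.455821; PV = 5925 × 21.455821 = 127,125.7402
Payments are at the start of each period, so multiply by (1+i).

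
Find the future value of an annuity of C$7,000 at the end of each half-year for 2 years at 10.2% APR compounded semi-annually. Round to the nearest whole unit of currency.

C$30,216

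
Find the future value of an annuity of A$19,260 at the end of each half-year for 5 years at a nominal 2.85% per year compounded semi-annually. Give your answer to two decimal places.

i = 0.0285/2 = 0.01425 per half-year; n = 5·2 = 10.
Accumulation factor s(10|0.01425) = 10.666236; FV = 19260 × 10.666236 = 205,431.6992

A$205,431.70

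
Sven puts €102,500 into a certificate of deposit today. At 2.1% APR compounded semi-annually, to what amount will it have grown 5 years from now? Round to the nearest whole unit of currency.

€113,786

Periodic rate i = 0.021/2 = 0.0105; n = 5 × 2 = 10 periods.
102,500 × (1+0.0105)^10 = 102,500 × 1.110103 = 113,785.5319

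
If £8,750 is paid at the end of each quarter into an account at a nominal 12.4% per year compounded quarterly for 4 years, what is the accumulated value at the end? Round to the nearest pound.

With 4 periods per year: i = 0.031, n = 16.
FV = 8750 × [(1+0.031)^16 − 1] / 0.031 = 8750 × 20.316653 = 177,770.7167

£177,771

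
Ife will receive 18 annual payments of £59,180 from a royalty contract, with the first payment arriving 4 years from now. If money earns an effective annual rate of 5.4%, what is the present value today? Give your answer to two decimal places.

£572,779.09

PV at t=3 (ordinary 18-year annuity): 59180 × a(18|0.054) = 59180 × 11.332717 = 670,670.1655
Discount back 3 years: 670,670.1655 × (1+0.054)^(−3) = 670,670.1655 × 0.854040 = 572,779.0894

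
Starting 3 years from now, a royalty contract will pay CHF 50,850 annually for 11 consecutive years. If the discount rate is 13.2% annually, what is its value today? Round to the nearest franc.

CHF 223,762

Value one period before first payment (t=2): 50850 × [1 − (1+0.132)^(−11)] / 0.132 = 50850 × 5.638821 = 286,734.0539
PV₀ = 286,734.0539 / (1+0.132)^2 = 286,734.0539 / 1.281424 = 223,762.0443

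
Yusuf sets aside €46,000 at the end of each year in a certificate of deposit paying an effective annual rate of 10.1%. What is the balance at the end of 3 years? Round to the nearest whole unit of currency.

€152,407

FV = PMT · [(1+i)^n − 1] / i = 46000 · 3.313201 = 152,407.2460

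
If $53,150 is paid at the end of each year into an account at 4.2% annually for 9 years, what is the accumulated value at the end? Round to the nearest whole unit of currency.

$567,106

FV = PMT · [(1+i)^n − 1] / i = 53150 · 10.669914 = 567,105.9471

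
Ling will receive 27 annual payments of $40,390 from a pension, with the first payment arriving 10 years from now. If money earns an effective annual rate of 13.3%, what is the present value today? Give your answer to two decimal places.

Value one period before first payment (t=9): 40390 × [1 − (1+0.133)^(−27)] / 0.133 = 40390 × 7.260606 = 293,255.8834
PV₀ = 293,255.8834 / (1+0.133)^9 = 293,255.8834 / 3.076587 = 95,318.5759

$95,318.58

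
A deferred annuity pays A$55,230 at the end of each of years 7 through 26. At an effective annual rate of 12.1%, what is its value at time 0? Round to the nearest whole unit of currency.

A$206,592

Value one period before first payment (t=6): 55230 × [1 − (1+0.121)^(−20)] / 0.121 = 55230 × 7.422869 = 409,965.0714
PV₀ = 409,965.0714 / (1+0.121)^6 = 409,965.0714 / 1.984420 = 206,591.8484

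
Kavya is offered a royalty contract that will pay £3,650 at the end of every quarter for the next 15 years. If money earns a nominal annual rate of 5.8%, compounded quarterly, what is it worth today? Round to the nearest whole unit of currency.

With 4 periods per year: i = 0.0145, n = 60.
Annuity factor a(60|0.0145) = 39.891241; PV = 3650 × 39.891241 = 145,603.0289

£145,603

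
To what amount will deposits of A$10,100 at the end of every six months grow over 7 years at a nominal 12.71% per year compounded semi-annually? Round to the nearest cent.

A$217,614.76

Periodic rate i = 0.1271/2 = 0.06355; n = 7 × 2 = 14 periods.
Accumulation factor s(14|0.06355) = 21.546016; FV = 10100 × 21.546016 = 217,614.7642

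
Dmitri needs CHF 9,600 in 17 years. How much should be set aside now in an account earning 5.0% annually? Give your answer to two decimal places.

CHF 4,188.45

PV = FV·(1+i)^(−n) = 9,600 × 0.436297 = 4,188.4482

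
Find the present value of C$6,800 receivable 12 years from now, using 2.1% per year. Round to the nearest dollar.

C$5,299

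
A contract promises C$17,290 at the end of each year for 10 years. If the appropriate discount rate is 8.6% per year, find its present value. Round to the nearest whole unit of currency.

C$112,942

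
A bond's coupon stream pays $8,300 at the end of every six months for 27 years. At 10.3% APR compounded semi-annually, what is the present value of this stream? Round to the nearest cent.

$150,460.46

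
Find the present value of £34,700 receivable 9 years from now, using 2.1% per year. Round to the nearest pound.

PV = 34,700 / (1 + 0.021)^9 = 34,700 / 1.205679 = 28,780.4643

£28,780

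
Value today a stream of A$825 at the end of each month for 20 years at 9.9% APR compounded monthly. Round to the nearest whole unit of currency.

A$86,080

With 12 periods per year: i = 0.00825, n = 240.
PV = 825 × [1 − (1+0.00825)^(−240)] / 0.00825 = 825 × 104.339961 = 86,080.4679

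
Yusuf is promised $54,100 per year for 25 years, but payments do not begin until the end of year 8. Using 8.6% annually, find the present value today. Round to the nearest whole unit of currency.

$308,204

Value one period before first payment (t=7): 54100 × [1 − (1+0.086)^(−25)] / 0.086 = 54100 × 10.149630 = 549,094.9638
PV₀ = 549,094.9638 / (1+0.086)^7 = 549,094.9638 / 1.781594 = 308,204.2930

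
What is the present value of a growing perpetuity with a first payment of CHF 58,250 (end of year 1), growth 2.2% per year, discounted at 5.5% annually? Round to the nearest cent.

PV = D₁/(r − g) = 58250/(0.055 − 0.022) = 1,765,151.5152

CHF 1,765,151.52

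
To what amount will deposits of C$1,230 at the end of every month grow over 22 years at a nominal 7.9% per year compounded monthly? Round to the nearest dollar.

C$869,470

With 12 periods per year: i = 0.00658333, n = 264.
FV = 1230 × [(1+0.00658333)^264 − 1] / 0.00658333 = 1230 × 706.885875 = 869,469.6265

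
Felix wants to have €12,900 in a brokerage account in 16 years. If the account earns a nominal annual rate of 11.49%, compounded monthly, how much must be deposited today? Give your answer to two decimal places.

Periodic rate i = 0.1149/12 = 0.009575; n = 16 × 12 = 192 periods.
PV = FV·(1+i)^(−n) = 12,900 × 0.160469 = 2,070.0502

€2,070.05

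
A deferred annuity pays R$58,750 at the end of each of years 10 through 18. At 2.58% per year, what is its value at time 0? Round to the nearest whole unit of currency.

R$370,947

Value one period before first payment (t=9): 58750 × [1 − (1+0.0258)^(−9)] / 0.0258 = 58750 × 7.940867 = 466,525.9614
Discount back 9 years: 466,525.9614 × (1+0.0258)^(−9) = 466,525.9614 × 0.795126 = 370,946.7444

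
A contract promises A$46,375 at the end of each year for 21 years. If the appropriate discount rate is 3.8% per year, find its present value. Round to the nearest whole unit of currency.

PV = 46375 × [1 − (1+0.038)^(−21)] / 0.038 = 46375 × 14.291152 = 662,752.1897

A$662,752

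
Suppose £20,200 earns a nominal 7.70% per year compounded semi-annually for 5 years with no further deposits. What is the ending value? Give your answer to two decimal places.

£29,472.46

With 2 periods per year: i = 0.0385, n = 10.
FV = 20,200 × (1 + 0.0385)^10 = 29,472.4594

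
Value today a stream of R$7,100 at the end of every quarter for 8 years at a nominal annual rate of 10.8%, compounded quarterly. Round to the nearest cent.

R$150,853.99

Periodic rate i = 0.108/4 = 0.027; n = 8 × 4 = 32 periods.
PV = 7100 × [1 − (1+0.027)^(−32)] / 0.027 = 7100 × 21.247040 = 150,853.9860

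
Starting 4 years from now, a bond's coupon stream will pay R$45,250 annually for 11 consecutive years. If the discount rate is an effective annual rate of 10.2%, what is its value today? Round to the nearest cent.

R$217,604.93

Value one period before first payment (t=3): 45250 × [1 − (1+0.102)^(−11)] / 0.102 = 45250 × 6.435687 = 291,214.8509
PV₀ = 291,214.8509 / (1+0.102)^3 = 291,214.8509 / 1.338273 = 217,604.9323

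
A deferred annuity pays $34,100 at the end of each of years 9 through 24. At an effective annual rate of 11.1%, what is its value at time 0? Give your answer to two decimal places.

Value one period before first payment (t=8): 34100 × [1 − (1+0.111)^(−16)] / 0.111 = 34100 × 7.336948 = 250,189.9322
Discount back 8 years: 250,189.9322 × (1+0.111)^(−8) = 250,189.9322 × 0.430812 = 107,784.7597

$107,784.76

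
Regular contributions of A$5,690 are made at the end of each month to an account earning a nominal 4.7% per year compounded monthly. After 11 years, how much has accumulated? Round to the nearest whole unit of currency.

i = 0.047/12 = 0.00391667 per month; n = 11·12 = 132.
FV = 5690 × [(1+0.00391667)^132 − 1] / 0.00391667 = 5690 × 172.416133 = 981,047.7981

A$981,048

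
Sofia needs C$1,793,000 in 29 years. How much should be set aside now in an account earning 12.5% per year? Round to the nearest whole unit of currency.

C$58,906

Discount factor = (1+0.125)^(−29) = 0.032853; PV = 1,793,000 × 0.032853 = 58,905.6752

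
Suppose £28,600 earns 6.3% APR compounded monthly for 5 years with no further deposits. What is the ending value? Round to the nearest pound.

£39,157

i = 0.063/12 = 0.00525 per month; n = 5·12 = 60.
FV = PV·(1+i)^n = 28,600 × 1.369131 = 39,157.1378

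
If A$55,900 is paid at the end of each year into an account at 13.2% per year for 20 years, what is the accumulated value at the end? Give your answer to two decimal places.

A$4,632,041.91

FV = 55900 × [(1+0.132)^20 − 1] / 0.132 = 55900 × 82.863004 = 4,632,041.9136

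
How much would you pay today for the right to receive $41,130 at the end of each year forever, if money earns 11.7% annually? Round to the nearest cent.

$351,538.46

PV = C/r = 41130/0.117 = 351,538.4615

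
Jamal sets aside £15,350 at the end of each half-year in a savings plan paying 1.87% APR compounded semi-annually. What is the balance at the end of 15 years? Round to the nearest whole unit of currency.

£528,742

With 2 periods per year: i = 0.00935, n = 30.
FV = 15350 × [(1+0.00935)^30 − 1] / 0.00935 = 15350 × 34.445719 = 528,741.7892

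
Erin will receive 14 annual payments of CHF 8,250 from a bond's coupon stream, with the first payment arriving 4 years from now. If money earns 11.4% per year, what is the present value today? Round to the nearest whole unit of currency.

PV at t=3 (ordinary 14-year annuity): 8250 × a(14|0.114) = 8250 × 6.836834 = 56,403.8805
Discount back 3 years: 56,403.8805 × (1+0.114)^(−3) = 56,403.8805 × 0.723343 = 40,799.3657

CHF 40,799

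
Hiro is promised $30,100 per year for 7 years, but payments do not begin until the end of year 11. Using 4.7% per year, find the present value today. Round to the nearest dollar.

$111,235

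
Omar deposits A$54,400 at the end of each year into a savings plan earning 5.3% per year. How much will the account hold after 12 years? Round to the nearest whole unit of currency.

FV = PMT · [(1+i)^n − 1] / i = 54400 · 16.196328 = 881,080.2398

A$881,080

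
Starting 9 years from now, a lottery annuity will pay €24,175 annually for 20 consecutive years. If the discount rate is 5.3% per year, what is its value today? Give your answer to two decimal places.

€194,338.63

Value one period before first payment (t=8): 24175 × [1 − (1+0.053)^(−20)] / 0.053 = 24175 × 12.151213 = 293,755.5705
PV₀ = 293,755.5705 / (1+0.053)^8 = 293,755.5705 / 1.511565 = 194,338.6320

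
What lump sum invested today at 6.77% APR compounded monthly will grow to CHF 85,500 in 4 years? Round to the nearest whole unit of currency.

With 12 periods per year: i = 0.00564167, n = 48.
PV = 85,500 / (1 + 0.00564167)^48 = 85,500 / 1.310016 = 65,266.4027

CHF 65,266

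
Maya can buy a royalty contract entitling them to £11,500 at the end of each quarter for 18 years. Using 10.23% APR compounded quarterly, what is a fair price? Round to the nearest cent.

£376,673.89

With 4 periods per year: i = 0.025575, n = 72.
PV = PMT · [1 − (1+i)^(−n)] / i = 11500 · 32.754251 = 376,673.8881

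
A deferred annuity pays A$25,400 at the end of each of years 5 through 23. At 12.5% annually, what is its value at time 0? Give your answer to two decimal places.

Value one period before first payment (t=4): 25400 × [1 − (1+0.125)^(−19)] / 0.125 = 25400 × 7.146523 = 181,521.6723
Discount back 4 years: 181,521.6723 × (1+0.125)^(−4) = 181,521.6723 × 0.624295 = 113,323.0864

A$113,323.09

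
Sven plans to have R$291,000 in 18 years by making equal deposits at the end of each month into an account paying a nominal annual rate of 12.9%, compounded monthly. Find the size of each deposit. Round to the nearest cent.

R$344.88

Periodic rate i = 0.129/12 = 0.01075; n = 18 × 12 = 216 periods.
FV-annuity factor = 843.765215; PMT = 291000 / 843.765215 = 344.8827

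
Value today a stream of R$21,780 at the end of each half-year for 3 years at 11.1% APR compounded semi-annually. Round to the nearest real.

Periodic rate i = 0.111/2 = 0.0555; n = 3 × 2 = 6 periods.
Annuity factor a(6|0.0555) = 4.987623; PV = 21780 × 4.987623 = 108,630.4228

R$108,630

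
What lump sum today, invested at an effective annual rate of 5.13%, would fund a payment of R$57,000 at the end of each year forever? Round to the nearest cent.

R$1,111,111.11

PV = C/r = 57000/0.0513 = 1,111,111.1111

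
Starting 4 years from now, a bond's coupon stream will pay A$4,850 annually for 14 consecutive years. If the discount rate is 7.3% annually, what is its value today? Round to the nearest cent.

A$33,724.82

PV at t=3 (ordinary 14-year annuity): 4850 × a(14|0.073) = 4850 × 8.590276 = 41,662.8366
PV₀ = 41,662.8366 / (1+0.073)^3 = 41,662.8366 / 1.235376 = 33,724.8223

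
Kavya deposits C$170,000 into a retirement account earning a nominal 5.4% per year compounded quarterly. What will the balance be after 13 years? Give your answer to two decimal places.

C$341,416.16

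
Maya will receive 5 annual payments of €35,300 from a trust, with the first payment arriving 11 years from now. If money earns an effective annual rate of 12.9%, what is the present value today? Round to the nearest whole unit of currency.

PV at t=10 (ordinary 5-year annuity): 35300 × a(5|0.129) = 35300 × 3.525830 = 124,461.8024
PV₀ = 124,461.8024 / (1+0.129)^10 = 124,461.8024 / 3.364646 = 36,991.0506

€36,991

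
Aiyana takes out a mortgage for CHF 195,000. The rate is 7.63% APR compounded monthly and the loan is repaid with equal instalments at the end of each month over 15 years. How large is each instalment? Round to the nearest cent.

CHF 1,822.11

With 12 periods per year: i = 0.00635833, n = 180.
Annuity-PV factor = 107.018811; PMT = 195000 / 107.018811 = 1,822.1096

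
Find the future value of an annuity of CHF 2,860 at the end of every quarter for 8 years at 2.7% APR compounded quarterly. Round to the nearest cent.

CHF 101,774.47

With 4 periods per year: i = 0.00675, n = 32.
FV = 2860 × [(1+0.00675)^32 − 1] / 0.00675 = 2860 × 35.585480 = 101,774.4741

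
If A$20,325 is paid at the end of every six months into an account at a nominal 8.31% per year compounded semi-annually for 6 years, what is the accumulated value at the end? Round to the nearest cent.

A$308,128.93

i = 0.0831/2 = 0.04155 per half-year; n = 6·2 = 12.
FV = PMT · [(1+i)^n − 1] / i = 20325 · 15.160095 = 308,128.9317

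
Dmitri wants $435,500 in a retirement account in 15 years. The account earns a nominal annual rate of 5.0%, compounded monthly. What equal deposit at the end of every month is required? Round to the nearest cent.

$1,629.32

i = 0.05/12 = 0.00416667 per month; n = 15·12 = 180.
FV-annuity factor = 267.288944; PMT = 435500 / 267.288944 = 1,629.3229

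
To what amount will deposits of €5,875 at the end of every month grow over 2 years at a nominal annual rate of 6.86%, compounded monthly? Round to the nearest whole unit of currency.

€150,670

With 12 periods per year: i = 0.00571667, n = 24.
FV = PMT · [(1+i)^n − 1] / i = 5875 · 25.645976 = 150,670.1107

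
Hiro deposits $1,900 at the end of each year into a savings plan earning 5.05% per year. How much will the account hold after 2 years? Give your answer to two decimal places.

$3,895.95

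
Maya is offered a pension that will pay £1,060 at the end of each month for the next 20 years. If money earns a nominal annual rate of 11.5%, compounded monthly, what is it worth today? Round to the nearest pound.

With 12 periods per year: i = 0.00958333, n = 240.
Annuity factor a(240|0.00958333) = 93.770838; PV = 1060 × 93.770838 = 99,397.0881

£99,397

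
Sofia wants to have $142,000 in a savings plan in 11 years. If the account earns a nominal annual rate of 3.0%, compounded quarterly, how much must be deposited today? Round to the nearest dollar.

i = 0.03/4 = 0.0075 per quarter; n = 11·4 = 44.
PV = 142,000 / (1 + 0.0075)^44 = 142,000 / 1.389256 = 102,212.9523

$102,213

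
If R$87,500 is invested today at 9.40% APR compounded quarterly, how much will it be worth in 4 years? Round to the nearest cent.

With 4 periods per year: i = 0.0235, n = 16.
FV = 87,500 × (1 + 0.0235)^16 = 126,885.9703

R$126,885.97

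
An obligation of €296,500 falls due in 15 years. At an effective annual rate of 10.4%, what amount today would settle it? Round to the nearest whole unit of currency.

€67,218

Discount factor = (1+0.104)^(−15) = 0.226706; PV = 296,500 × 0.226706 = 67,218.4659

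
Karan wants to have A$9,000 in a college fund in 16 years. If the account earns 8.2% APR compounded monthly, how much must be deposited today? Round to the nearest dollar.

A$2,434

Periodic rate i = 0.082/12 = 0.00683333; n = 16 × 12 = 192 periods.
PV = FV·(1+i)^(−n) = 9,000 × 0.270485 = 2,434.3674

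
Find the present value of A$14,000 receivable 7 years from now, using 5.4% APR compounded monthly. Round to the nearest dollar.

i = 0.054/12 = 0.0045 per month; n = 7·12 = 84.
Discount factor = (1+0.0045)^(−84) = 0.685812; PV = 14,000 × 0.685812 = 9,601.3651

A$9,601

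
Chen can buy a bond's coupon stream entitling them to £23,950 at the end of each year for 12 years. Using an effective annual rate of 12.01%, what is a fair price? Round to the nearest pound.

£148,287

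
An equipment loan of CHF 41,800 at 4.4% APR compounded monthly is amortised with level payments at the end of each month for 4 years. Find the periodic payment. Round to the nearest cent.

CHF 951.30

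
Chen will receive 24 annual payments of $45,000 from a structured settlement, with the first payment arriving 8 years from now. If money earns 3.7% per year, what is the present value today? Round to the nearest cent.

$548,765.15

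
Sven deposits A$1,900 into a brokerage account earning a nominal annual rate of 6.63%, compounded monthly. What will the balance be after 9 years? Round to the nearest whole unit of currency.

i = 0.0663/12 = 0.005525 per month; n = 9·12 = 108.
FV = 1,900 × (1 + 0.005525)^108 = 3,444.9574

A$3,445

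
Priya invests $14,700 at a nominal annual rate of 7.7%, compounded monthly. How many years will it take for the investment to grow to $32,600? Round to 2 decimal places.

10.38 years

Periodic rate i = 0.077/12 = 0.00641667.
(1+i)^n = 32600/14700 = 2.21769, so n = ln 2.21769 / ln 1.00642 = 124.5222 months
= 124.5222/12 years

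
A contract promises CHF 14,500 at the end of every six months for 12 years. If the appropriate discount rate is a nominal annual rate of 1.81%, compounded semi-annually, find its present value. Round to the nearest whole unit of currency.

CHF 311,541

Periodic rate i = 0.0181/2 = 0.00905; n = 12 × 2 = 24 periods.
PV = PMT · [1 − (1+i)^(−n)] / i = 14500 · 21.485570 = 311,540.7598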